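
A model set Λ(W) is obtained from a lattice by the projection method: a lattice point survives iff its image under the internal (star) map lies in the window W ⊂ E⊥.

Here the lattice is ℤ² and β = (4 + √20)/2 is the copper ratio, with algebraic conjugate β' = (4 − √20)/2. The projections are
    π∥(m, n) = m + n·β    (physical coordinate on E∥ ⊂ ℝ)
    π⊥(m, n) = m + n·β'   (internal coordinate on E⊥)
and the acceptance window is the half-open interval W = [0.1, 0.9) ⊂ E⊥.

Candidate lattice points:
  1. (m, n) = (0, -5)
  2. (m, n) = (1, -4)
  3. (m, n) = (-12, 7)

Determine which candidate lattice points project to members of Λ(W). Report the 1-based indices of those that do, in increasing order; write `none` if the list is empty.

Numerically β ≈ 4.2361 and β' = −1/β ≈ -0.2361.
[1] lift (0,-5): star map gives 1.1803; window check 0.1 ≤ 1.1803 < 0.9 is false → out
[2] lift (1,-4): star map gives 1.9443; window check 0.1 ≤ 1.9443 < 0.9 is false → out
[3] lift (-12,7): star map gives -13.6525; window check 0.1 ≤ -13.6525 < 0.9 is false → out

none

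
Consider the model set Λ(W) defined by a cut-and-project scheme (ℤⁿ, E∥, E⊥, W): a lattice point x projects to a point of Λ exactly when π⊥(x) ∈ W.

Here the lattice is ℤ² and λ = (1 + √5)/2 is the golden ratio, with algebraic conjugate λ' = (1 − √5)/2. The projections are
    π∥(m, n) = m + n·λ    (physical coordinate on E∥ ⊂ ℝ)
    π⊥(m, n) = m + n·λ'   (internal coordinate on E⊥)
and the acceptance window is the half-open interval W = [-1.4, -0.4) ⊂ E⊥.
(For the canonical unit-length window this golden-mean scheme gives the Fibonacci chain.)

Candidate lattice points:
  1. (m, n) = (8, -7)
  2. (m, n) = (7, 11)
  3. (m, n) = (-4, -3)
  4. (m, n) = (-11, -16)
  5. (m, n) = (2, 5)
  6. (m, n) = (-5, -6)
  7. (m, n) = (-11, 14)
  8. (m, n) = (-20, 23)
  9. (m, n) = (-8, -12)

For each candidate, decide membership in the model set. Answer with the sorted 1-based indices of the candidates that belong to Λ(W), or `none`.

Numerically λ ≈ 1.618034 and λ' = −1/λ ≈ -0.618034.
#1 (8,-7): internal coord 8 + (-7)·λ' = +12.326238; +12.326238 ∉ [-1.4, -0.4) → out
#2 (7,11): internal coord 7 + (11)·λ' = +0.201626; +0.201626 ∉ [-1.4, -0.4) → out
#3 (-4,-3): internal coord -4 + (-3)·λ' = -2.145898; -2.145898 ∉ [-1.4, -0.4) → out
#4 (-11,-16): internal coord -11 + (-16)·λ' = -1.111456; -1.111456 ∈ [-1.4, -0.4) → IN Λ
#5 (2,5): internal coord 2 + (5)·λ' = -1.090170; -1.090170 ∈ [-1.4, -0.4) → IN Λ
#6 (-5,-6): internal coord -5 + (-6)·λ' = -1.291796; -1.291796 ∈ [-1.4, -0.4) → IN Λ
#7 (-11,14): internal coord -11 + (14)·λ' = -19.652476; -19.652476 ∉ [-1.4, -0.4) → out
#8 (-20,23): internal coord -20 + (23)·λ' = -34.214782; -34.214782 ∉ [-1.4, -0.4) → out
#9 (-8,-12): internal coord -8 + (-12)·λ' = -0.583592; -0.583592 ∈ [-1.4, -0.4) → IN Λ

4, 5, 6, 9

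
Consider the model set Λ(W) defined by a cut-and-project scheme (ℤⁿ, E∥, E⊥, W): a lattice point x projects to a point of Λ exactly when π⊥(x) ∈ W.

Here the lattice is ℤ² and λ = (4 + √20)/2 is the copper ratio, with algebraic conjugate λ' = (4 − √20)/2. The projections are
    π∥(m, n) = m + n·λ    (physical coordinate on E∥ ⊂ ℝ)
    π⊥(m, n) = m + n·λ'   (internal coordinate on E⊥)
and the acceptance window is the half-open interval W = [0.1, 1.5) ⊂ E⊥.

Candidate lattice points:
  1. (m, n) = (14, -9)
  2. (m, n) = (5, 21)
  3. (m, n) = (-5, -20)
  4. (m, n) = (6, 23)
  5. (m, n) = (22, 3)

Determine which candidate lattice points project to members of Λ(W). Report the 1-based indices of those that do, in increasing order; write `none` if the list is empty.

4

Compute λ' = (4−√20)/2 = -0.236068, so π⊥(m,n) = m -0.236068·n.
candidate 1: (m,n)=(14,-9) → π∥ = 14-9·λ ≈ -24.124612, π⊥ = 14-9·λ' ≈ 16.124612 ∉ [0.1, 1.5) ⇒ out
candidate 2: (m,n)=(5,21) → π∥ = 5+21·λ ≈ 93.957428, π⊥ = 5+21·λ' ≈ 0.042572 ∉ [0.1, 1.5) ⇒ out
candidate 3: (m,n)=(-5,-20) → π∥ = -5-20·λ ≈ -89.721360, π⊥ = -5-20·λ' ≈ -0.278640 ∉ [0.1, 1.5) ⇒ out
candidate 4: (m,n)=(6,23) → π∥ = 6+23·λ ≈ 103.429563, π⊥ = 6+23·λ' ≈ 0.570437 ∈ [0.1, 1.5) ⇒ IN Λ
candidate 5: (m,n)=(22,3) → π∥ = 22+3·λ ≈ 34.708204, π⊥ = 22+3·λ' ≈ 21.291796 ∉ [0.1, 1.5) ⇒ out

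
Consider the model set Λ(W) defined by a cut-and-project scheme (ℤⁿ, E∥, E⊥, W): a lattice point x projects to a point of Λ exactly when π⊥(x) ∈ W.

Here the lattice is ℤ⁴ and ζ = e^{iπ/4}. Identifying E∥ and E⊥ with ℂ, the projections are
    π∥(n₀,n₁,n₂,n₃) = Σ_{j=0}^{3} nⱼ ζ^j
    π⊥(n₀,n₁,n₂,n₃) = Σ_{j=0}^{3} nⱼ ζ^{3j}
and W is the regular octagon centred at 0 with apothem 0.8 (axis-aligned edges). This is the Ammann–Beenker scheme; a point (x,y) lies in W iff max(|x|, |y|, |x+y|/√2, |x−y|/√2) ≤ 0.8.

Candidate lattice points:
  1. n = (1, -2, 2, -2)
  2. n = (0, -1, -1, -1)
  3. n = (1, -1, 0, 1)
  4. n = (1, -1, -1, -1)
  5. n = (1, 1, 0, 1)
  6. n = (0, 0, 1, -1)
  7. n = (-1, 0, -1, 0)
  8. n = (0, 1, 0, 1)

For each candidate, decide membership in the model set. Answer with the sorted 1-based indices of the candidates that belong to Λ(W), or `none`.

Internal map: ζ^{3j} for j=0..3 gives (1,0), (−√2/2,√2/2), (0,−1), (√2/2,√2/2).
candidate 1: n = (1, -2, 2, -2) → π⊥ ≈ (+1.00000, -4.82843); max(|x|,|y|,|x±y|/√2) = 4.82843 > 0.8 ⇒ ∉ W
candidate 2: n = (0, -1, -1, -1) → π⊥ ≈ (+0.00000, -0.41421); max(|x|,|y|,|x±y|/√2) = 0.41421 ≤ 0.8 ⇒ ∈ W
candidate 3: n = (1, -1, 0, 1) → π⊥ ≈ (+2.41421, +0.00000); max(|x|,|y|,|x±y|/√2) = 2.41421 > 0.8 ⇒ ∉ W
candidate 4: n = (1, -1, -1, -1) → π⊥ ≈ (+1.00000, -0.41421); max(|x|,|y|,|x±y|/√2) = 1.00000 > 0.8 ⇒ ∉ W
candidate 5: n = (1, 1, 0, 1) → π⊥ ≈ (+1.00000, +1.41421); max(|x|,|y|,|x±y|/√2) = 1.70711 > 0.8 ⇒ ∉ W
candidate 6: n = (0, 0, 1, -1) → π⊥ ≈ (-0.70711, -1.70711); max(|x|,|y|,|x±y|/√2) = 1.70711 > 0.8 ⇒ ∉ W
candidate 7: n = (-1, 0, -1, 0) → π⊥ ≈ (-1.00000, +1.00000); max(|x|,|y|,|x±y|/√2) = 1.41421 > 0.8 ⇒ ∉ W
candidate 8: n = (0, 1, 0, 1) → π⊥ ≈ (+0.00000, +1.41421); max(|x|,|y|,|x±y|/√2) = 1.41421 > 0.8 ⇒ ∉ W

2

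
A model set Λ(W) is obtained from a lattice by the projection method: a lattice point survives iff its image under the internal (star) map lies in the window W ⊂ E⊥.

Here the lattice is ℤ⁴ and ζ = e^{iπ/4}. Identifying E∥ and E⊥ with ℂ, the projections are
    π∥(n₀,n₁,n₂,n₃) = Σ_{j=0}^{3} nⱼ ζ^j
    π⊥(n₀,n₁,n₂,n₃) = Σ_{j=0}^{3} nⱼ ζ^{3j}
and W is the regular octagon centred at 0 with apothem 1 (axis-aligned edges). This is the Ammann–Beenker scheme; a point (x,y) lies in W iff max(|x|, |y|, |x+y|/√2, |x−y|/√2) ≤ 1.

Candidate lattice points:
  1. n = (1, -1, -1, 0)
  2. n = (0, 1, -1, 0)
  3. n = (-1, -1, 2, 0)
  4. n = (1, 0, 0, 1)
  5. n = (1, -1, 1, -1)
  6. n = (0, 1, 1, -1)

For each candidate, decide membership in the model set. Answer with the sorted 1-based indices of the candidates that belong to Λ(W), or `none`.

Internal map: ζ^{3j} for j=0..3 gives (1,0), (−√2/2,√2/2), (0,−1), (√2/2,√2/2).
candidate 1: n = (1, -1, -1, 0) → π⊥ ≈ (+1.70711, +0.29289); max(|x|,|y|,|x±y|/√2) = 1.70711 > 1 ⇒ ∉ W
candidate 2: n = (0, 1, -1, 0) → π⊥ ≈ (-0.70711, +1.70711); max(|x|,|y|,|x±y|/√2) = 1.70711 > 1 ⇒ ∉ W
candidate 3: n = (-1, -1, 2, 0) → π⊥ ≈ (-0.29289, -2.70711); max(|x|,|y|,|x±y|/√2) = 2.70711 > 1 ⇒ ∉ W
candidate 4: n = (1, 0, 0, 1) → π⊥ ≈ (+1.70711, +0.70711); max(|x|,|y|,|x±y|/√2) = 1.70711 > 1 ⇒ ∉ W
candidate 5: n = (1, -1, 1, -1) → π⊥ ≈ (+1.00000, -2.41421); max(|x|,|y|,|x±y|/√2) = 2.41421 > 1 ⇒ ∉ W
candidate 6: n = (0, 1, 1, -1) → π⊥ ≈ (-1.41421, -1.00000); max(|x|,|y|,|x±y|/√2) = 1.70711 > 1 ⇒ ∉ W

none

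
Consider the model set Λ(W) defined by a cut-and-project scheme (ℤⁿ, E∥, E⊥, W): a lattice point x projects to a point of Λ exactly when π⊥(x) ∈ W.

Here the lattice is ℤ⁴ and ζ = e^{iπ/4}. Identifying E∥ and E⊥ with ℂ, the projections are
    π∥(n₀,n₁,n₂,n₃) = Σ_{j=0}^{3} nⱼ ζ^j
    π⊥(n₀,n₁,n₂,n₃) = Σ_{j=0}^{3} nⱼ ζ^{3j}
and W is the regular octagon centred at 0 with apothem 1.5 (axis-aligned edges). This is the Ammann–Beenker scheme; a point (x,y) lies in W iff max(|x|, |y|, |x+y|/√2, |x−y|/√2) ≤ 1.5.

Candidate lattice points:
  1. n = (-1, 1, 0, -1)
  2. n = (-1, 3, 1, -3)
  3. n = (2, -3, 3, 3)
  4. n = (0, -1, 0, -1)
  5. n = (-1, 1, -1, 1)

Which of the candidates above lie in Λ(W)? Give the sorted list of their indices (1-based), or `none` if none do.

Internal map: ζ^{3j} for j=0..3 gives (1,0), (−√2/2,√2/2), (0,−1), (√2/2,√2/2).
#1 (-1, 1, 0, -1): internal (-2.414214, 0.000000); octagon support 2.414214 vs apothem 1.5 → ∉ W
#2 (-1, 3, 1, -3): internal (-5.242641, -1.000000); octagon support 5.242641 vs apothem 1.5 → ∉ W
#3 (2, -3, 3, 3): internal (6.242641, -3.000000); octagon support 6.535534 vs apothem 1.5 → ∉ W
#4 (0, -1, 0, -1): internal (0.000000, -1.414214); octagon support 1.414214 vs apothem 1.5 → ∈ W
#5 (-1, 1, -1, 1): internal (-1.000000, 2.414214); octagon support 2.414214 vs apothem 1.5 → ∉ W

4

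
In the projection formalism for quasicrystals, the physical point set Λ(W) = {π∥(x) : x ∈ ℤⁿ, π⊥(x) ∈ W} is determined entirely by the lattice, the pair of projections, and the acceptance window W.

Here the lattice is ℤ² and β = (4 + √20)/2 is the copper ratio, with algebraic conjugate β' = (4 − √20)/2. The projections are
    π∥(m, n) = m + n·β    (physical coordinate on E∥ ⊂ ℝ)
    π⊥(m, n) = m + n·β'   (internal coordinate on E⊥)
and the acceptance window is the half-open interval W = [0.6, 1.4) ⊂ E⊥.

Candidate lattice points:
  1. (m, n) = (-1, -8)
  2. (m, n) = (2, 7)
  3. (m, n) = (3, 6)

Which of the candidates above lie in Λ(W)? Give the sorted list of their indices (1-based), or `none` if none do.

β' = (4−√20)/2 ≈ -0.2361.
[1] lift (-1,-8): star map gives 0.8885; window check 0.6 ≤ 0.8885 < 1.4 is true → IN Λ
[2] lift (2,7): star map gives 0.3475; window check 0.6 ≤ 0.3475 < 1.4 is false → out
[3] lift (3,6): star map gives 1.5836; window check 0.6 ≤ 1.5836 < 1.4 is false → out

1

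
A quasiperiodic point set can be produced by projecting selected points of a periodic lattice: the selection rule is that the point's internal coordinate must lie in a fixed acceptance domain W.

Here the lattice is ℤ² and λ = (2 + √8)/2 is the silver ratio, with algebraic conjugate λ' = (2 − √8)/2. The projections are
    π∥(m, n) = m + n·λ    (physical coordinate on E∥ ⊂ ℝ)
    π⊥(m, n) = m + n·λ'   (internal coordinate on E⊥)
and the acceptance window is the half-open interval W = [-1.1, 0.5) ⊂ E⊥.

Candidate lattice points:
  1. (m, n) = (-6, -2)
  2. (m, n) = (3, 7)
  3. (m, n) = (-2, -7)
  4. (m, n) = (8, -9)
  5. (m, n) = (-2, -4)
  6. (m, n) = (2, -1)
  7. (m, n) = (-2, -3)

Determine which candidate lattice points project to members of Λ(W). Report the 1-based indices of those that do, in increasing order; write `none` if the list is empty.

2, 5, 7

Numerically λ ≈ 2.41421 and λ' = −1/λ ≈ -0.41421.
#1 (-6,-2): internal coord -6 + (-2)·λ' = -5.17157; -5.17157 ∉ [-1.1, 0.5) → out
#2 (3,7): internal coord 3 + (7)·λ' = +0.10051; +0.10051 ∈ [-1.1, 0.5) → IN Λ
#3 (-2,-7): internal coord -2 + (-7)·λ' = +0.89949; +0.89949 ∉ [-1.1, 0.5) → out
#4 (8,-9): internal coord 8 + (-9)·λ' = +11.72792; +11.72792 ∉ [-1.1, 0.5) → out
#5 (-2,-4): internal coord -2 + (-4)·λ' = -0.34315; -0.34315 ∈ [-1.1, 0.5) → IN Λ
#6 (2,-1): internal coord 2 + (-1)·λ' = +2.41421; +2.41421 ∉ [-1.1, 0.5) → out
#7 (-2,-3): internal coord -2 + (-3)·λ' = -0.75736; -0.75736 ∈ [-1.1, 0.5) → IN Λ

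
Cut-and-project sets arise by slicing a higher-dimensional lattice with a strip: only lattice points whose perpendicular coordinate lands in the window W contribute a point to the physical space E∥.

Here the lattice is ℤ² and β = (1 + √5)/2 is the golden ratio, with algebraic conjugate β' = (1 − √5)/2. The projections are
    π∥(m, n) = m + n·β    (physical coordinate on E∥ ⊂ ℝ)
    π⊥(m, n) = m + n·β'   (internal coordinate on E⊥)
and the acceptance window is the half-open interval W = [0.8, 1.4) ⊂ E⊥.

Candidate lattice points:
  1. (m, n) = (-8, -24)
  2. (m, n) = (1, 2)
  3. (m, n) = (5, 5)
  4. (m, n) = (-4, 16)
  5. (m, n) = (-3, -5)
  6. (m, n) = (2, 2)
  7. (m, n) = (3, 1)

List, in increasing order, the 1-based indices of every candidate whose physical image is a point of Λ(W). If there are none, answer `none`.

none

β' = (1−√5)/2 ≈ -0.618034.
#1 (-8,-24): internal coord -8 + (-24)·β' = +6.832816; +6.832816 ∉ [0.8, 1.4) → out
#2 (1,2): internal coord 1 + (2)·β' = -0.236068; -0.236068 ∉ [0.8, 1.4) → out
#3 (5,5): internal coord 5 + (5)·β' = +1.909830; +1.909830 ∉ [0.8, 1.4) → out
#4 (-4,16): internal coord -4 + (16)·β' = -13.888544; -13.888544 ∉ [0.8, 1.4) → out
#5 (-3,-5): internal coord -3 + (-5)·β' = +0.090170; +0.090170 ∉ [0.8, 1.4) → out
#6 (2,2): internal coord 2 + (2)·β' = +0.763932; +0.763932 ∉ [0.8, 1.4) → out
#7 (3,1): internal coord 3 + (1)·β' = +2.381966; +2.381966 ∉ [0.8, 1.4) → out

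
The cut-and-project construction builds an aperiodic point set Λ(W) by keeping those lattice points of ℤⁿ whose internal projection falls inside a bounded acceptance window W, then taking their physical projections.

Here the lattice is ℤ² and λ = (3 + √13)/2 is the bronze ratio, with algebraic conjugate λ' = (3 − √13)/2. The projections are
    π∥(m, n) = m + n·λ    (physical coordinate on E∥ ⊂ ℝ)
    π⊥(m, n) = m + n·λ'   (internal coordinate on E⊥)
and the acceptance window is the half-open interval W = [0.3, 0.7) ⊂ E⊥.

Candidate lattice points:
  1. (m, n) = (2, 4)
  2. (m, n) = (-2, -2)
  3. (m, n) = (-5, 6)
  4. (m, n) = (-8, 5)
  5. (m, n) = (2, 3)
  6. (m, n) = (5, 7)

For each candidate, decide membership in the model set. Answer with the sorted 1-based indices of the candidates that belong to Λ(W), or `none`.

none

Compute λ' = (3−√13)/2 = -0.302776, so π⊥(m,n) = m -0.302776·n.
#1 (2,4): internal coord 2 + (4)·λ' = +0.788897; +0.788897 ∉ [0.3, 0.7) → out
#2 (-2,-2): internal coord -2 + (-2)·λ' = -1.394449; -1.394449 ∉ [0.3, 0.7) → out
#3 (-5,6): internal coord -5 + (6)·λ' = -6.816654; -6.816654 ∉ [0.3, 0.7) → out
#4 (-8,5): internal coord -8 + (5)·λ' = -9.513878; -9.513878 ∉ [0.3, 0.7) → out
#5 (2,3): internal coord 2 + (3)·λ' = +1.091673; +1.091673 ∉ [0.3, 0.7) → out
#6 (5,7): internal coord 5 + (7)·λ' = +2.880571; +2.880571 ∉ [0.3, 0.7) → out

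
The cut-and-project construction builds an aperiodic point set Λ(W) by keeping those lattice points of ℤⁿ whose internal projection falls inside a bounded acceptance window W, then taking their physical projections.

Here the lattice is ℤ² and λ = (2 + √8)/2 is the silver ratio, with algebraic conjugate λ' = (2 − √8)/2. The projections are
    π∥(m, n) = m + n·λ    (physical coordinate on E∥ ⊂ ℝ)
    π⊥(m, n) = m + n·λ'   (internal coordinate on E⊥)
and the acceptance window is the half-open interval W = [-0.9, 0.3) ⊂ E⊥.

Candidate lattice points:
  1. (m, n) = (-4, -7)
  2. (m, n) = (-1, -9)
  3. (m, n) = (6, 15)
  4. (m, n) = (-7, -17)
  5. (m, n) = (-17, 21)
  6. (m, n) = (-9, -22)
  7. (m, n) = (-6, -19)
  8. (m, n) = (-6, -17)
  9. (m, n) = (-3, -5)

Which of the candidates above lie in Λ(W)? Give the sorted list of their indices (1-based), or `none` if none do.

Compute λ' = (2−√8)/2 = -0.414214, so π⊥(m,n) = m -0.414214·n.
candidate 1: (m,n)=(-4,-7) → π∥ = -4-7·λ ≈ -20.899495, π⊥ = -4-7·λ' ≈ -1.100505 ∉ [-0.9, 0.3) ⇒ out
candidate 2: (m,n)=(-1,-9) → π∥ = -1-9·λ ≈ -22.727922, π⊥ = -1-9·λ' ≈ 2.727922 ∉ [-0.9, 0.3) ⇒ out
candidate 3: (m,n)=(6,15) → π∥ = 6+15·λ ≈ 42.213203, π⊥ = 6+15·λ' ≈ -0.213203 ∈ [-0.9, 0.3) ⇒ IN Λ
candidate 4: (m,n)=(-7,-17) → π∥ = -7-17·λ ≈ -48.041631, π⊥ = -7-17·λ' ≈ 0.041631 ∈ [-0.9, 0.3) ⇒ IN Λ
candidate 5: (m,n)=(-17,21) → π∥ = -17+21·λ ≈ 33.698485, π⊥ = -17+21·λ' ≈ -25.698485 ∉ [-0.9, 0.3) ⇒ out
candidate 6: (m,n)=(-9,-22) → π∥ = -9-22·λ ≈ -62.112698, π⊥ = -9-22·λ' ≈ 0.112698 ∈ [-0.9, 0.3) ⇒ IN Λ
candidate 7: (m,n)=(-6,-19) → π∥ = -6-19·λ ≈ -51.870058, π⊥ = -6-19·λ' ≈ 1.870058 ∉ [-0.9, 0.3) ⇒ out
candidate 8: (m,n)=(-6,-17) → π∥ = -6-17·λ ≈ -47.041631, π⊥ = -6-17·λ' ≈ 1.041631 ∉ [-0.9, 0.3) ⇒ out
candidate 9: (m,n)=(-3,-5) → π∥ = -3-5·λ ≈ -15.071068, π⊥ = -3-5·λ' ≈ -0.928932 ∉ [-0.9, 0.3) ⇒ out

3, 4, 6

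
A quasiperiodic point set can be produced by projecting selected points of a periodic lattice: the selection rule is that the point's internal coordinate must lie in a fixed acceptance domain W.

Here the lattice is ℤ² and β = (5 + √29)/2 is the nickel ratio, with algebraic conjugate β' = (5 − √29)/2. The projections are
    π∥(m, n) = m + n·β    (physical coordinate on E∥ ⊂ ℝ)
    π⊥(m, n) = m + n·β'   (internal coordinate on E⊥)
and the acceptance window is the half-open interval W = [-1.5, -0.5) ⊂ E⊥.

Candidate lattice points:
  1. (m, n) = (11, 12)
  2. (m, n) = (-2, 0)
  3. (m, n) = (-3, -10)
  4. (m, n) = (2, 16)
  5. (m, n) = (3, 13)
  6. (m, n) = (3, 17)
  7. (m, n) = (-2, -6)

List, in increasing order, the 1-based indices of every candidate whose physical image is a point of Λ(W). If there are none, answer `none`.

3, 4, 7

Compute β' = (5−√29)/2 = -0.192582, so π⊥(m,n) = m -0.192582·n.
#1 (11,12): internal coord 11 + (12)·β' = +8.689011; +8.689011 ∉ [-1.5, -0.5) → out
#2 (-2,0): internal coord -2 + (0)·β' = -2.000000; -2.000000 ∉ [-1.5, -0.5) → out
#3 (-3,-10): internal coord -3 + (-10)·β' = -1.074176; -1.074176 ∈ [-1.5, -0.5) → IN Λ
#4 (2,16): internal coord 2 + (16)·β' = -1.081318; -1.081318 ∈ [-1.5, -0.5) → IN Λ
#5 (3,13): internal coord 3 + (13)·β' = +0.496429; +0.496429 ∉ [-1.5, -0.5) → out
#6 (3,17): internal coord 3 + (17)·β' = -0.273901; -0.273901 ∉ [-1.5, -0.5) → out
#7 (-2,-6): internal coord -2 + (-6)·β' = -0.844506; -0.844506 ∈ [-1.5, -0.5) → IN Λ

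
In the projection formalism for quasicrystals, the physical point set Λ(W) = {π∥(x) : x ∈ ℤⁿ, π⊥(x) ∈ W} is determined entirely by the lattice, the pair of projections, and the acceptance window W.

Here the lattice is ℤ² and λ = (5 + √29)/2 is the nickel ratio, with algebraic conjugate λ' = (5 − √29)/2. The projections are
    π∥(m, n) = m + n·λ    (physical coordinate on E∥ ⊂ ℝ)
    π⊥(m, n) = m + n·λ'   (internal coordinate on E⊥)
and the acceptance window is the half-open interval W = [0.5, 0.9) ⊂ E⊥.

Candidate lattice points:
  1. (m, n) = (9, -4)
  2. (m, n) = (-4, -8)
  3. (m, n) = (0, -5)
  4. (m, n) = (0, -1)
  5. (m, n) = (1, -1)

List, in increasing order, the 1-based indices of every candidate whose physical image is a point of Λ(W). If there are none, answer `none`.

none

Numerically λ ≈ 5.192582 and λ' = −1/λ ≈ -0.192582.
candidate 1: (m,n)=(9,-4) → π∥ = 9-4·λ ≈ -11.770330, π⊥ = 9-4·λ' ≈ 9.770330 ∉ [0.5, 0.9) ⇒ out
candidate 2: (m,n)=(-4,-8) → π∥ = -4-8·λ ≈ -45.540659, π⊥ = -4-8·λ' ≈ -2.459341 ∉ [0.5, 0.9) ⇒ out
candidate 3: (m,n)=(0,-5) → π∥ = 0-5·λ ≈ -25.962912, π⊥ = 0-5·λ' ≈ 0.962912 ∉ [0.5, 0.9) ⇒ out
candidate 4: (m,n)=(0,-1) → π∥ = 0-1·λ ≈ -5.192582, π⊥ = 0-1·λ' ≈ 0.192582 ∉ [0.5, 0.9) ⇒ out
candidate 5: (m,n)=(1,-1) → π∥ = 1-1·λ ≈ -4.192582, π⊥ = 1-1·λ' ≈ 1.192582 ∉ [0.5, 0.9) ⇒ out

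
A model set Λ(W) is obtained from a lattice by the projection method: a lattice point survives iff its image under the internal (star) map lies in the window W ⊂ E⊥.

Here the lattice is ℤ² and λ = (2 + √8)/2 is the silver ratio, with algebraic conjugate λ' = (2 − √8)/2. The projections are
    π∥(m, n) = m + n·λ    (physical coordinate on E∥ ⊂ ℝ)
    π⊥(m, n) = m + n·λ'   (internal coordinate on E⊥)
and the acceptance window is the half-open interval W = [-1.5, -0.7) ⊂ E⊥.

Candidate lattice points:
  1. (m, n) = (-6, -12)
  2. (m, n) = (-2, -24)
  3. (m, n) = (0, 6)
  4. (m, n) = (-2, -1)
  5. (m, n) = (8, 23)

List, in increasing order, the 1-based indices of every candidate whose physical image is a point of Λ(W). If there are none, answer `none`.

Numerically λ ≈ 2.414214 and λ' = −1/λ ≈ -0.414214.
candidate 1: (m,n)=(-6,-12) → π∥ = -6-12·λ ≈ -34.970563, π⊥ = -6-12·λ' ≈ -1.029437 ∈ [-1.5, -0.7) ⇒ IN Λ
candidate 2: (m,n)=(-2,-24) → π∥ = -2-24·λ ≈ -59.941125, π⊥ = -2-24·λ' ≈ 7.941125 ∉ [-1.5, -0.7) ⇒ out
candidate 3: (m,n)=(0,6) → π∥ = 0+6·λ ≈ 14.485281, π⊥ = 0+6·λ' ≈ -2.485281 ∉ [-1.5, -0.7) ⇒ out
candidate 4: (m,n)=(-2,-1) → π∥ = -2-1·λ ≈ -4.414214, π⊥ = -2-1·λ' ≈ -1.585786 ∉ [-1.5, -0.7) ⇒ out
candidate 5: (m,n)=(8,23) → π∥ = 8+23·λ ≈ 63.526912, π⊥ = 8+23·λ' ≈ -1.526912 ∉ [-1.5, -0.7) ⇒ out

1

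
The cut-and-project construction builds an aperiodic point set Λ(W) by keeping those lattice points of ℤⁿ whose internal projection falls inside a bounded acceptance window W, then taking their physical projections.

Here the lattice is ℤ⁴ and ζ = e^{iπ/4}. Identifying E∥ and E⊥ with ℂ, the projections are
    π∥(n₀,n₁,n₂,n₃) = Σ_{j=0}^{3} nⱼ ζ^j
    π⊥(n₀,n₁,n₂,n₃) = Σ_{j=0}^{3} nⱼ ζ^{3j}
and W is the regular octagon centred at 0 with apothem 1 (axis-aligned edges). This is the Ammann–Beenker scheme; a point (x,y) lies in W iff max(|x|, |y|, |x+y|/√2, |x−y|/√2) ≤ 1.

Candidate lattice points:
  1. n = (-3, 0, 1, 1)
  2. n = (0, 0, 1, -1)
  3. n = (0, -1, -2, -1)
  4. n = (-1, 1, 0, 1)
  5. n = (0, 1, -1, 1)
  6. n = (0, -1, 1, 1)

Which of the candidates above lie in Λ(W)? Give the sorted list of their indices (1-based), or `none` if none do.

3

π⊥(n) = n₀ + n₁ζ³ + n₂ζ⁶ + n₃ζ⁹ where ζ = e^{iπ/4}.
candidate 1: n = (-3, 0, 1, 1) → π⊥ ≈ (-2.2929, -0.2929); max(|x|,|y|,|x±y|/√2) = 2.2929 > 1 ⇒ ∉ W
candidate 2: n = (0, 0, 1, -1) → π⊥ ≈ (-0.7071, -1.7071); max(|x|,|y|,|x±y|/√2) = 1.7071 > 1 ⇒ ∉ W
candidate 3: n = (0, -1, -2, -1) → π⊥ ≈ (+0.0000, +0.5858); max(|x|,|y|,|x±y|/√2) = 0.5858 ≤ 1 ⇒ ∈ W
candidate 4: n = (-1, 1, 0, 1) → π⊥ ≈ (-1.0000, +1.4142); max(|x|,|y|,|x±y|/√2) = 1.7071 > 1 ⇒ ∉ W
candidate 5: n = (0, 1, -1, 1) → π⊥ ≈ (+0.0000, +2.4142); max(|x|,|y|,|x±y|/√2) = 2.4142 > 1 ⇒ ∉ W
candidate 6: n = (0, -1, 1, 1) → π⊥ ≈ (+1.4142, -1.0000); max(|x|,|y|,|x±y|/√2) = 1.7071 > 1 ⇒ ∉ W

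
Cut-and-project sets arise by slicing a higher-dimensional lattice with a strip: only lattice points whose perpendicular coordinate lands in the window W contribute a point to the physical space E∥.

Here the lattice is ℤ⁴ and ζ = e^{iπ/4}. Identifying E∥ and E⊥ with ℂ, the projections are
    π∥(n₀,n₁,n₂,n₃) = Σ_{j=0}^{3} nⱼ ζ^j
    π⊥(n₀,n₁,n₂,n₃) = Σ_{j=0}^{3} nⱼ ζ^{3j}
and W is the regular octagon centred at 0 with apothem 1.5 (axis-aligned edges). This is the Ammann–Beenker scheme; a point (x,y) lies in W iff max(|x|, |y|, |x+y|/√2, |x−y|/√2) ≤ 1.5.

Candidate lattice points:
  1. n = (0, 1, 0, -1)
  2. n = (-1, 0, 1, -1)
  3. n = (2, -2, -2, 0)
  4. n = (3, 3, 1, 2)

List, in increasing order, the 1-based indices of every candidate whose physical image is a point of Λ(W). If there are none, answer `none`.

With ζ = e^{iπ/4} the internal vectors are ζ^0,ζ^3,ζ^6,ζ^9.
candidate 1: n = (0, 1, 0, -1) → π⊥ ≈ (-1.4142, +0.0000); max(|x|,|y|,|x±y|/√2) = 1.4142 ≤ 1.5 ⇒ ∈ W
candidate 2: n = (-1, 0, 1, -1) → π⊥ ≈ (-1.7071, -1.7071); max(|x|,|y|,|x±y|/√2) = 2.4142 > 1.5 ⇒ ∉ W
candidate 3: n = (2, -2, -2, 0) → π⊥ ≈ (+3.4142, +0.5858); max(|x|,|y|,|x±y|/√2) = 3.4142 > 1.5 ⇒ ∉ W
candidate 4: n = (3, 3, 1, 2) → π⊥ ≈ (+2.2929, +2.5355); max(|x|,|y|,|x±y|/√2) = 3.4142 > 1.5 ⇒ ∉ W

1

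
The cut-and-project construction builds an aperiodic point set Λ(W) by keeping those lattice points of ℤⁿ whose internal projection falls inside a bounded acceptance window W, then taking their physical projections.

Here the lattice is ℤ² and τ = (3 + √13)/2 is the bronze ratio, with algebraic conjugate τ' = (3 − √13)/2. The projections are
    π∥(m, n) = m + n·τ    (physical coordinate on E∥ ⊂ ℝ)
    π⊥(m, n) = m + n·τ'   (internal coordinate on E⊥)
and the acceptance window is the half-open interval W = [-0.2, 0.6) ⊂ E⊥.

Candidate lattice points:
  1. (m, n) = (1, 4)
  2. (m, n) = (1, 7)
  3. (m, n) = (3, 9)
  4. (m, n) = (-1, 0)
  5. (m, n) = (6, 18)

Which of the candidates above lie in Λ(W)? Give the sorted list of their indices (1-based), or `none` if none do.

Compute τ' = (3−√13)/2 = -0.3028, so π⊥(m,n) = m -0.3028·n.
candidate 1: (m,n)=(1,4) → π∥ = 1+4·τ ≈ 14.2111, π⊥ = 1+4·τ' ≈ -0.2111 ∉ [-0.2, 0.6) ⇒ out
candidate 2: (m,n)=(1,7) → π∥ = 1+7·τ ≈ 24.1194, π⊥ = 1+7·τ' ≈ -1.1194 ∉ [-0.2, 0.6) ⇒ out
candidate 3: (m,n)=(3,9) → π∥ = 3+9·τ ≈ 32.7250, π⊥ = 3+9·τ' ≈ 0.2750 ∈ [-0.2, 0.6) ⇒ IN Λ
candidate 4: (m,n)=(-1,0) → π∥ = -1+0·τ ≈ -1.0000, π⊥ = -1+0·τ' ≈ -1.0000 ∉ [-0.2, 0.6) ⇒ out
candidate 5: (m,n)=(6,18) → π∥ = 6+18·τ ≈ 65.4500, π⊥ = 6+18·τ' ≈ 0.5500 ∈ [-0.2, 0.6) ⇒ IN Λ

3, 5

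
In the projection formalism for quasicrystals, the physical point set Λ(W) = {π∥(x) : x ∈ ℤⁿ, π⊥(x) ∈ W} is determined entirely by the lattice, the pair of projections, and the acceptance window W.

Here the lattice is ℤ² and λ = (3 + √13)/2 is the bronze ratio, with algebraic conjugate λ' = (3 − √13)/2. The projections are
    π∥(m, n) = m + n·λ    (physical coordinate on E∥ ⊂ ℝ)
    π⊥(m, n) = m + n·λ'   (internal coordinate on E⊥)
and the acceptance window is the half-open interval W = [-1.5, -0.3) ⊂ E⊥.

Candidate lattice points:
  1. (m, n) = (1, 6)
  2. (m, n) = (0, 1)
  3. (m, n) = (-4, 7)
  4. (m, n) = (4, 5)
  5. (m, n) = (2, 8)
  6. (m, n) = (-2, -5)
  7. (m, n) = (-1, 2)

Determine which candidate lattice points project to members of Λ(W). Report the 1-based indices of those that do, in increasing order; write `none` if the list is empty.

Numerically λ ≈ 3.302776 and λ' = −1/λ ≈ -0.302776.
candidate 1: (m,n)=(1,6) → π∥ = 1+6·λ ≈ 20.816654, π⊥ = 1+6·λ' ≈ -0.816654 ∈ [-1.5, -0.3) ⇒ IN Λ
candidate 2: (m,n)=(0,1) → π∥ = 0+1·λ ≈ 3.302776, π⊥ = 0+1·λ' ≈ -0.302776 ∈ [-1.5, -0.3) ⇒ IN Λ
candidate 3: (m,n)=(-4,7) → π∥ = -4+7·λ ≈ 19.119429, π⊥ = -4+7·λ' ≈ -6.119429 ∉ [-1.5, -0.3) ⇒ out
candidate 4: (m,n)=(4,5) → π∥ = 4+5·λ ≈ 20.513878, π⊥ = 4+5·λ' ≈ 2.486122 ∉ [-1.5, -0.3) ⇒ out
candidate 5: (m,n)=(2,8) → π∥ = 2+8·λ ≈ 28.422205, π⊥ = 2+8·λ' ≈ -0.422205 ∈ [-1.5, -0.3) ⇒ IN Λ
candidate 6: (m,n)=(-2,-5) → π∥ = -2-5·λ ≈ -18.513878, π⊥ = -2-5·λ' ≈ -0.486122 ∈ [-1.5, -0.3) ⇒ IN Λ
candidate 7: (m,n)=(-1,2) → π∥ = -1+2·λ ≈ 5.605551, π⊥ = -1+2·λ' ≈ -1.605551 ∉ [-1.5, -0.3) ⇒ out

1, 2, 5, 6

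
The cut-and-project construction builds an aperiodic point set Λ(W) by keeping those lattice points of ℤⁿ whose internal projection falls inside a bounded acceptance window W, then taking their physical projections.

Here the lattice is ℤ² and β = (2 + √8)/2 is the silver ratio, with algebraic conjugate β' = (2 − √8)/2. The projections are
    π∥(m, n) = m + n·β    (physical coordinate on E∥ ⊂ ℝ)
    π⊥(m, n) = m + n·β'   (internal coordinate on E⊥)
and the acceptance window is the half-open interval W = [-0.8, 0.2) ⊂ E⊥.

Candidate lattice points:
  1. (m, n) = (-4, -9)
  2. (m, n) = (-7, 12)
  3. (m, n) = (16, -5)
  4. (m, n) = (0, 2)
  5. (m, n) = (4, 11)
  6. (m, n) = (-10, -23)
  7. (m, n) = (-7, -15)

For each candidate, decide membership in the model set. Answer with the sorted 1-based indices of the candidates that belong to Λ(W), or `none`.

1, 5, 6, 7

Numerically β ≈ 2.41421 and β' = −1/β ≈ -0.41421.
#1 (-4,-9): internal coord -4 + (-9)·β' = -0.27208; -0.27208 ∈ [-0.8, 0.2) → IN Λ
#2 (-7,12): internal coord -7 + (12)·β' = -11.97056; -11.97056 ∉ [-0.8, 0.2) → out
#3 (16,-5): internal coord 16 + (-5)·β' = +18.07107; +18.07107 ∉ [-0.8, 0.2) → out
#4 (0,2): internal coord 0 + (2)·β' = -0.82843; -0.82843 ∉ [-0.8, 0.2) → out
#5 (4,11): internal coord 4 + (11)·β' = -0.55635; -0.55635 ∈ [-0.8, 0.2) → IN Λ
#6 (-10,-23): internal coord -10 + (-23)·β' = -0.47309; -0.47309 ∈ [-0.8, 0.2) → IN Λ
#7 (-7,-15): internal coord -7 + (-15)·β' = -0.78680; -0.78680 ∈ [-0.8, 0.2) → IN Λ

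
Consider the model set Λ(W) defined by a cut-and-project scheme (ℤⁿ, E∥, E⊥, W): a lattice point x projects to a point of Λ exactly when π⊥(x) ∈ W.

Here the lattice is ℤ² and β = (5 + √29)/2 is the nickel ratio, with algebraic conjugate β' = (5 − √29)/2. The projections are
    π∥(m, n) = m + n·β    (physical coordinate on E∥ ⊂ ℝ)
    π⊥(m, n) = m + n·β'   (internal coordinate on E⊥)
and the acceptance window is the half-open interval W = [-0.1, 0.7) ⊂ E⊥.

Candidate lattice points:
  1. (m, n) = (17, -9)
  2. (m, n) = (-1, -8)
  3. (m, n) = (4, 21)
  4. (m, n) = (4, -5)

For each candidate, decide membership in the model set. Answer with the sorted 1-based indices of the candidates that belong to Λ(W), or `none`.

2, 3

β' = (5−√29)/2 ≈ -0.192582.
#1 (17,-9): internal coord 17 + (-9)·β' = +18.733242; +18.733242 ∉ [-0.1, 0.7) → out
#2 (-1,-8): internal coord -1 + (-8)·β' = +0.540659; +0.540659 ∈ [-0.1, 0.7) → IN Λ
#3 (4,21): internal coord 4 + (21)·β' = -0.044230; -0.044230 ∈ [-0.1, 0.7) → IN Λ
#4 (4,-5): internal coord 4 + (-5)·β' = +4.962912; +4.962912 ∉ [-0.1, 0.7) → out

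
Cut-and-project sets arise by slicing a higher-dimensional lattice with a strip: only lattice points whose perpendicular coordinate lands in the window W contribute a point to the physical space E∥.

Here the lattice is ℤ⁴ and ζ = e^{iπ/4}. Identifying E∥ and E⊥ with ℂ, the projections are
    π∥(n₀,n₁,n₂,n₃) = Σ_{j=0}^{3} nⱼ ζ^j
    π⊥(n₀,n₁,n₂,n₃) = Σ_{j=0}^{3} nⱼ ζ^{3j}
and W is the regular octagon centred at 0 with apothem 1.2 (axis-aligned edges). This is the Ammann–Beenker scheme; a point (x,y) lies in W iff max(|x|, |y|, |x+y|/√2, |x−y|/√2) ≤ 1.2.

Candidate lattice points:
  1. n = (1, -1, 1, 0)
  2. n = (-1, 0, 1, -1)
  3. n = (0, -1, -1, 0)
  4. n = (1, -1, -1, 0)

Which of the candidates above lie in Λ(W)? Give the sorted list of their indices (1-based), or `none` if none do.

Internal map: ζ^{3j} for j=0..3 gives (1,0), (−√2/2,√2/2), (0,−1), (√2/2,√2/2).
#1 (1, -1, 1, 0): internal (1.707107, -1.707107); octagon support 2.414214 vs apothem 1.2 → ∉ W
#2 (-1, 0, 1, -1): internal (-1.707107, -1.707107); octagon support 2.414214 vs apothem 1.2 → ∉ W
#3 (0, -1, -1, 0): internal (0.707107, 0.292893); octagon support 0.707107 vs apothem 1.2 → ∈ W
#4 (1, -1, -1, 0): internal (1.707107, 0.292893); octagon support 1.707107 vs apothem 1.2 → ∉ W

3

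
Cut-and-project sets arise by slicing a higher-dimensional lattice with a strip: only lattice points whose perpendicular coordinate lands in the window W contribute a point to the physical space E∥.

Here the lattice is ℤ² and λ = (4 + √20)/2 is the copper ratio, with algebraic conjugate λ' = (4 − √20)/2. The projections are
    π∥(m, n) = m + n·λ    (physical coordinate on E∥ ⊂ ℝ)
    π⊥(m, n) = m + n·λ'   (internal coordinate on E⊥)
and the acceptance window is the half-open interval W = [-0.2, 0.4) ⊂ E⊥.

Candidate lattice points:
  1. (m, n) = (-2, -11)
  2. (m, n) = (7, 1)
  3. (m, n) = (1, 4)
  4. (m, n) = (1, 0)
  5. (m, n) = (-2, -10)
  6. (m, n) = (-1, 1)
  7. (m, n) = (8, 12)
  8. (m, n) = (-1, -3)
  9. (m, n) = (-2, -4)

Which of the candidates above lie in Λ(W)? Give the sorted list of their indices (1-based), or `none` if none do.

Compute λ' = (4−√20)/2 = -0.23607, so π⊥(m,n) = m -0.23607·n.
#1 (-2,-11): internal coord -2 + (-11)·λ' = +0.59675; +0.59675 ∉ [-0.2, 0.4) → out
#2 (7,1): internal coord 7 + (1)·λ' = +6.76393; +6.76393 ∉ [-0.2, 0.4) → out
#3 (1,4): internal coord 1 + (4)·λ' = +0.05573; +0.05573 ∈ [-0.2, 0.4) → IN Λ
#4 (1,0): internal coord 1 + (0)·λ' = +1.00000; +1.00000 ∉ [-0.2, 0.4) → out
#5 (-2,-10): internal coord -2 + (-10)·λ' = +0.36068; +0.36068 ∈ [-0.2, 0.4) → IN Λ
#6 (-1,1): internal coord -1 + (1)·λ' = -1.23607; -1.23607 ∉ [-0.2, 0.4) → out
#7 (8,12): internal coord 8 + (12)·λ' = +5.16718; +5.16718 ∉ [-0.2, 0.4) → out
#8 (-1,-3): internal coord -1 + (-3)·λ' = -0.29180; -0.29180 ∉ [-0.2, 0.4) → out
#9 (-2,-4): internal coord -2 + (-4)·λ' = -1.05573; -1.05573 ∉ [-0.2, 0.4) → out

3, 5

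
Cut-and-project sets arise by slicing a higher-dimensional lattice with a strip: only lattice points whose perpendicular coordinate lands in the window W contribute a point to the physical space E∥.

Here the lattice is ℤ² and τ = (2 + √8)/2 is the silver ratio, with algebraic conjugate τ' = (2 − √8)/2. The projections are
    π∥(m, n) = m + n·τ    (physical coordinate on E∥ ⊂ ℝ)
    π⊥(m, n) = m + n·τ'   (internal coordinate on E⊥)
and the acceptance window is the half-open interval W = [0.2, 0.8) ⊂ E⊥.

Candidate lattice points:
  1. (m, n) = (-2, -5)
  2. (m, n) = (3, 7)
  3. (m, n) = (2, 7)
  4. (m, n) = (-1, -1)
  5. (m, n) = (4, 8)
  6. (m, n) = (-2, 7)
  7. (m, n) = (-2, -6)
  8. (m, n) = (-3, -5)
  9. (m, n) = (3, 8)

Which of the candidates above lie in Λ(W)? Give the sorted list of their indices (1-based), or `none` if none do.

5, 7

τ' = (2−√8)/2 ≈ -0.414214.
candidate 1: (m,n)=(-2,-5) → π∥ = -2-5·τ ≈ -14.071068, π⊥ = -2-5·τ' ≈ 0.071068 ∉ [0.2, 0.8) ⇒ out
candidate 2: (m,n)=(3,7) → π∥ = 3+7·τ ≈ 19.899495, π⊥ = 3+7·τ' ≈ 0.100505 ∉ [0.2, 0.8) ⇒ out
candidate 3: (m,n)=(2,7) → π∥ = 2+7·τ ≈ 18.899495, π⊥ = 2+7·τ' ≈ -0.899495 ∉ [0.2, 0.8) ⇒ out
candidate 4: (m,n)=(-1,-1) → π∥ = -1-1·τ ≈ -3.414214, π⊥ = -1-1·τ' ≈ -0.585786 ∉ [0.2, 0.8) ⇒ out
candidate 5: (m,n)=(4,8) → π∥ = 4+8·τ ≈ 23.313708, π⊥ = 4+8·τ' ≈ 0.686292 ∈ [0.2, 0.8) ⇒ IN Λ
candidate 6: (m,n)=(-2,7) → π∥ = -2+7·τ ≈ 14.899495, π⊥ = -2+7·τ' ≈ -4.899495 ∉ [0.2, 0.8) ⇒ out
candidate 7: (m,n)=(-2,-6) → π∥ = -2-6·τ ≈ -16.485281, π⊥ = -2-6·τ' ≈ 0.485281 ∈ [0.2, 0.8) ⇒ IN Λ
candidate 8: (m,n)=(-3,-5) → π∥ = -3-5·τ ≈ -15.071068, π⊥ = -3-5·τ' ≈ -0.928932 ∉ [0.2, 0.8) ⇒ out
candidate 9: (m,n)=(3,8) → π∥ = 3+8·τ ≈ 22.313708, π⊥ = 3+8·τ' ≈ -0.313708 ∉ [0.2, 0.8) ⇒ out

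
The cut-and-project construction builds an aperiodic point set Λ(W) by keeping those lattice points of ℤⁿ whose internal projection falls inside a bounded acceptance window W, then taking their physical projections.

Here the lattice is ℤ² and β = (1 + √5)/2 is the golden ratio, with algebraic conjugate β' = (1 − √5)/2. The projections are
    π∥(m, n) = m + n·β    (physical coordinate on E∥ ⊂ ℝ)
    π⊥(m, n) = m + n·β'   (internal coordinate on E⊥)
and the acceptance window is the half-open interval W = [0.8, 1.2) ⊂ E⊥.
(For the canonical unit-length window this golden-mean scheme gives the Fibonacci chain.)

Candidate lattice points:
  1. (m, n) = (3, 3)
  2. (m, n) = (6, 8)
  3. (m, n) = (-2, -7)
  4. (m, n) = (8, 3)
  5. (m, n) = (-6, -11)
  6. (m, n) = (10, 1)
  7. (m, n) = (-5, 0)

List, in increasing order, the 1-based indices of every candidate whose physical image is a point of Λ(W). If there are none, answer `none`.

β' = (1−√5)/2 ≈ -0.618034.
[1] lift (3,3): star map gives 1.145898; window check 0.8 ≤ 1.145898 < 1.2 is true → IN Λ
[2] lift (6,8): star map gives 1.055728; window check 0.8 ≤ 1.055728 < 1.2 is true → IN Λ
[3] lift (-2,-7): star map gives 2.326238; window check 0.8 ≤ 2.326238 < 1.2 is false → out
[4] lift (8,3): star map gives 6.145898; window check 0.8 ≤ 6.145898 < 1.2 is false → out
[5] lift (-6,-11): star map gives 0.798374; window check 0.8 ≤ 0.798374 < 1.2 is false → out
[6] lift (10,1): star map gives 9.381966; window check 0.8 ≤ 9.381966 < 1.2 is false → out
[7] lift (-5,0): star map gives -5.000000; window check 0.8 ≤ -5.000000 < 1.2 is false → out

1, 2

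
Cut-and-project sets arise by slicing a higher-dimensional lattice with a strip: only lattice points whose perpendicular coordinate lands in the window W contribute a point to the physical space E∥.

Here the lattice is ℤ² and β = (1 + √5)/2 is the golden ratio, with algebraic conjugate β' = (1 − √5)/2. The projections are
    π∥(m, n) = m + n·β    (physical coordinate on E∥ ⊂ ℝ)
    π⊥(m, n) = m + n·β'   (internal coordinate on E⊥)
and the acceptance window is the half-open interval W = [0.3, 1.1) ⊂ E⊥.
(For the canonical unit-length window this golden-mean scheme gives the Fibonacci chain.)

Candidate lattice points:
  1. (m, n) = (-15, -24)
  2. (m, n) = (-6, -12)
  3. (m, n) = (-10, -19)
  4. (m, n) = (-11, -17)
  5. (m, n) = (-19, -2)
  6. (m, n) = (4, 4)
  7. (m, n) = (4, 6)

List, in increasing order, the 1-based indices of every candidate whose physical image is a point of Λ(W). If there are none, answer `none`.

β' = (1−√5)/2 ≈ -0.61803.
#1 (-15,-24): internal coord -15 + (-24)·β' = -0.16718; -0.16718 ∉ [0.3, 1.1) → out
#2 (-6,-12): internal coord -6 + (-12)·β' = +1.41641; +1.41641 ∉ [0.3, 1.1) → out
#3 (-10,-19): internal coord -10 + (-19)·β' = +1.74265; +1.74265 ∉ [0.3, 1.1) → out
#4 (-11,-17): internal coord -11 + (-17)·β' = -0.49342; -0.49342 ∉ [0.3, 1.1) → out
#5 (-19,-2): internal coord -19 + (-2)·β' = -17.76393; -17.76393 ∉ [0.3, 1.1) → out
#6 (4,4): internal coord 4 + (4)·β' = +1.52786; +1.52786 ∉ [0.3, 1.1) → out
#7 (4,6): internal coord 4 + (6)·β' = +0.29180; +0.29180 ∉ [0.3, 1.1) → out

none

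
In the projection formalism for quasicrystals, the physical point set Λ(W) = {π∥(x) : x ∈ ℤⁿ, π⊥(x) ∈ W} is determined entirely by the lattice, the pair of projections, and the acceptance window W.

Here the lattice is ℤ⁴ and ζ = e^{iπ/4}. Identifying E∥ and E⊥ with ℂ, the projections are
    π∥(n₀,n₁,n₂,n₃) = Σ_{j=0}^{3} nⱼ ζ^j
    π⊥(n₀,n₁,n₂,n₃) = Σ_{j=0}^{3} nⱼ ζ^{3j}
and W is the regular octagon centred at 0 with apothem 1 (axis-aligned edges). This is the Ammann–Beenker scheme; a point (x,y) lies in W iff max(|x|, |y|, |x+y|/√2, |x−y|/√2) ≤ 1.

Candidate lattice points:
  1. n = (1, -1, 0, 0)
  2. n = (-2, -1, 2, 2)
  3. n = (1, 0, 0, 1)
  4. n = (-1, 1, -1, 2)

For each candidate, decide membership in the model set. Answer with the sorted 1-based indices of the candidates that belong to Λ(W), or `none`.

With ζ = e^{iπ/4} the internal vectors are ζ^0,ζ^3,ζ^6,ζ^9.
#1 (1, -1, 0, 0): internal (1.707107, -0.707107); octagon support 1.707107 vs apothem 1 → ∉ W
#2 (-2, -1, 2, 2): internal (0.121320, -1.292893); octagon support 1.292893 vs apothem 1 → ∉ W
#3 (1, 0, 0, 1): internal (1.707107, 0.707107); octagon support 1.707107 vs apothem 1 → ∉ W
#4 (-1, 1, -1, 2): internal (-0.292893, 3.121320); octagon support 3.121320 vs apothem 1 → ∉ W

none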